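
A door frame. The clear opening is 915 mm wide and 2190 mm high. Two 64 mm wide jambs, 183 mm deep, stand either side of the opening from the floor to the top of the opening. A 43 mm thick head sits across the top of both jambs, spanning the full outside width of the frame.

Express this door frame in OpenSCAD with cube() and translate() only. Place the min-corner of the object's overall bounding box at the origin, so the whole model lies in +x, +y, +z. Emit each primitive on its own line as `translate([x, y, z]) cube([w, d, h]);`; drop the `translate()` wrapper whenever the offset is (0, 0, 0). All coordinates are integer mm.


cube([64, 183, 2190]);
translate([979, 0, 0]) cube([64, 183, 2190]);
translate([0, 0, 2190]) cube([1043, 183, 43]);


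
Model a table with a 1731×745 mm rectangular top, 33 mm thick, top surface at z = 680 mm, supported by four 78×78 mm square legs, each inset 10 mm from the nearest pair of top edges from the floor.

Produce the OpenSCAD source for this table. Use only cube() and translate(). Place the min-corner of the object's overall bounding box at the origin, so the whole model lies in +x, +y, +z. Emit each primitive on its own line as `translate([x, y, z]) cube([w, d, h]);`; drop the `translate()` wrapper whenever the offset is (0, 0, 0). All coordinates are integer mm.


translate([0, 0, 647]) cube([1731, 745, 33]);
translate([10, 10, 0]) cube([78, 78, 647]);
translate([1643, 10, 0]) cube([78, 78, 647]);
translate([10, 657, 0]) cube([78, 78, 647]);
translate([1643, 657, 0]) cube([78, 78, 647]);


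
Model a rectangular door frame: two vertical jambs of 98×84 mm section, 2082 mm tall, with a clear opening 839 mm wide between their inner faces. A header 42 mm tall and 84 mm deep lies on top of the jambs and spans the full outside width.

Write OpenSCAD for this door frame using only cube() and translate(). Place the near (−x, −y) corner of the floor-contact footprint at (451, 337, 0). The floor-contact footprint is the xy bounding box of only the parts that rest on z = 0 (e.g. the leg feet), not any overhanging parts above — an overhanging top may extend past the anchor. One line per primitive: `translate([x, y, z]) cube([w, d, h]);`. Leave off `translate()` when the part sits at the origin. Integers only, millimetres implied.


translate([451, 337, 0]) cube([98, 84, 2082]);
translate([1388, 337, 0]) cube([98, 84, 2082]);
translate([451, 337, 2082]) cube([1035, 84, 42]);


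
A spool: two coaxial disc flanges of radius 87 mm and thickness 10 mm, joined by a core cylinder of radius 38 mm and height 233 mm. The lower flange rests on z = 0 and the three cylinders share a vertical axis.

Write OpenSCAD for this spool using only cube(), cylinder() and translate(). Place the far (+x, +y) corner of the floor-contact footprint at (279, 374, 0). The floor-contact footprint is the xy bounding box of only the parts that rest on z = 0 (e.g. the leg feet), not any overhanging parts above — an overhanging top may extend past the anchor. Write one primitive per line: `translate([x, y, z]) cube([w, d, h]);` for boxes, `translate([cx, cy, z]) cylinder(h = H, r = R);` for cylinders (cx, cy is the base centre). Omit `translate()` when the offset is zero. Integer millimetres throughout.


translate([192, 287, 0]) cylinder(h = 10, r = 87);
translate([192, 287, 10]) cylinder(h = 233, r = 38);
translate([192, 287, 243]) cylinder(h = 10, r = 87);


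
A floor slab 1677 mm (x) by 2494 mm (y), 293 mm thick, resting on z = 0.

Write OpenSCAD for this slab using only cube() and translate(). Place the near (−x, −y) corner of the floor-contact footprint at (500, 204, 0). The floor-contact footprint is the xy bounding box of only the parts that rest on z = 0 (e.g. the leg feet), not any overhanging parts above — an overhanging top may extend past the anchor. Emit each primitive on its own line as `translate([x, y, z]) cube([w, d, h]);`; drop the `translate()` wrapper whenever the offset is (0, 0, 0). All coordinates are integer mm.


translate([500, 204, 0]) cube([1677, 2494, 293]);


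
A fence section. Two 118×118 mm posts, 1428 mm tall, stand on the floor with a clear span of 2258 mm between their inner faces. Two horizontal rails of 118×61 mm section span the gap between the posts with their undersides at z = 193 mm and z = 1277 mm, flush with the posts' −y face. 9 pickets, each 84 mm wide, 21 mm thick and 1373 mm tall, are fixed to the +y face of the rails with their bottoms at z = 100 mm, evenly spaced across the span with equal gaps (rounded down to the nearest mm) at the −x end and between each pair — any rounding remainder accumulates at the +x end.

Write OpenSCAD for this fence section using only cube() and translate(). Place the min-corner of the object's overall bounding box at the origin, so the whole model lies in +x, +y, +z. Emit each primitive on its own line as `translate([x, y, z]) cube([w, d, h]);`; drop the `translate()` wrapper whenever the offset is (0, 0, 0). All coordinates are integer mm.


cube([118, 118, 1428]);
translate([2376, 0, 0]) cube([118, 118, 1428]);
translate([118, 0, 193]) cube([2258, 118, 61]);
translate([118, 0, 1277]) cube([2258, 118, 61]);
translate([268, 118, 100]) cube([84, 21, 1373]);
translate([502, 118, 100]) cube([84, 21, 1373]);
translate([736, 118, 100]) cube([84, 21, 1373]);
translate([970, 118, 100]) cube([84, 21, 1373]);
translate([1204, 118, 100]) cube([84, 21, 1373]);
translate([1438, 118, 100]) cube([84, 21, 1373]);
translate([1672, 118, 100]) cube([84, 21, 1373]);
translate([1906, 118, 100]) cube([84, 21, 1373]);
translate([2140, 118, 100]) cube([84, 21, 1373]);


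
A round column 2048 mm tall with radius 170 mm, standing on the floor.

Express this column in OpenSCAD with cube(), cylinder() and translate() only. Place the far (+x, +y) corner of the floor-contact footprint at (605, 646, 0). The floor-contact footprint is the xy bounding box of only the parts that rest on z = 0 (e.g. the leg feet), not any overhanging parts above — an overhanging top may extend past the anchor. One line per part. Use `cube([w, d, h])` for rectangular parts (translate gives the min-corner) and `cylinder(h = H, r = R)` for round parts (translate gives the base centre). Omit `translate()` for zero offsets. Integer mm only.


translate([435, 476, 0]) cylinder(h = 2048, r = 170);


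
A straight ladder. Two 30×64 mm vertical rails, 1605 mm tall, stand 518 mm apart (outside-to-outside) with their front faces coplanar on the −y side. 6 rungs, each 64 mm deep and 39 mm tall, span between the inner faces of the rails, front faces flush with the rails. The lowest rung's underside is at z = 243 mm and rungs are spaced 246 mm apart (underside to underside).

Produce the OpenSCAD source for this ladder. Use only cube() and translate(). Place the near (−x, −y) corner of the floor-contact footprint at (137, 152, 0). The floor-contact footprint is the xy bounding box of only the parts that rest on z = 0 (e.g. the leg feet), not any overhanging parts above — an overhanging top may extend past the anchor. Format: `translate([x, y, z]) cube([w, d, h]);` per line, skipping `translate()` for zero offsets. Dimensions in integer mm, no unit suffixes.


translate([137, 152, 0]) cube([30, 64, 1605]);
translate([625, 152, 0]) cube([30, 64, 1605]);
translate([167, 152, 243]) cube([458, 64, 39]);
translate([167, 152, 489]) cube([458, 64, 39]);
translate([167, 152, 735]) cube([458, 64, 39]);
translate([167, 152, 981]) cube([458, 64, 39]);
translate([167, 152, 1227]) cube([458, 64, 39]);
translate([167, 152, 1473]) cube([458, 64, 39]);


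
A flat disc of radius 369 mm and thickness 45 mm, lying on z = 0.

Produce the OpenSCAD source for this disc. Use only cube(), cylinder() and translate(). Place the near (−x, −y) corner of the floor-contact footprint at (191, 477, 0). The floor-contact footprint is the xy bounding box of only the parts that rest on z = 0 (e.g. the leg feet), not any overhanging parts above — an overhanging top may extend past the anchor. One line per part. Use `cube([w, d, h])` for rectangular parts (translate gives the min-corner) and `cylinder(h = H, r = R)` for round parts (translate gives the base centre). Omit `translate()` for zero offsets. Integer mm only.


translate([560, 846, 0]) cylinder(h = 45, r = 369);


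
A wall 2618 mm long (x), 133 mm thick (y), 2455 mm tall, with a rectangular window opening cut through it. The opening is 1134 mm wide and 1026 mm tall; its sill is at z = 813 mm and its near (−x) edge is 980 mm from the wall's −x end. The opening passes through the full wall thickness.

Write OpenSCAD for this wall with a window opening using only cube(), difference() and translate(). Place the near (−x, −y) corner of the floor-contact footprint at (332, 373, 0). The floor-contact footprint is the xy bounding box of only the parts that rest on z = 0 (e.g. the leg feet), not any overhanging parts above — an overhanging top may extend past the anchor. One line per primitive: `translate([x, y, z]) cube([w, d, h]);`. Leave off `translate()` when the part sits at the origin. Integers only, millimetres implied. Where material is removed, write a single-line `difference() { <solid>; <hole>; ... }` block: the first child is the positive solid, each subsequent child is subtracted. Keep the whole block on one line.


difference() { translate([332, 373, 0]) cube([2618, 133, 2455]); translate([1312, 373, 813]) cube([1134, 133, 1026]); }


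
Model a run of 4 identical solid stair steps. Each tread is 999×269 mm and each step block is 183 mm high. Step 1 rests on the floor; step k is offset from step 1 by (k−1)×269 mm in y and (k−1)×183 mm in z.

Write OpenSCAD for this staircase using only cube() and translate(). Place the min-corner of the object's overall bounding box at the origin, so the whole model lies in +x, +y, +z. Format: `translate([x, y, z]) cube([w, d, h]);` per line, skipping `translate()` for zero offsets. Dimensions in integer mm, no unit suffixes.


cube([999, 269, 183]);
translate([0, 269, 183]) cube([999, 269, 183]);
translate([0, 538, 366]) cube([999, 269, 183]);
translate([0, 807, 549]) cube([999, 269, 183]);


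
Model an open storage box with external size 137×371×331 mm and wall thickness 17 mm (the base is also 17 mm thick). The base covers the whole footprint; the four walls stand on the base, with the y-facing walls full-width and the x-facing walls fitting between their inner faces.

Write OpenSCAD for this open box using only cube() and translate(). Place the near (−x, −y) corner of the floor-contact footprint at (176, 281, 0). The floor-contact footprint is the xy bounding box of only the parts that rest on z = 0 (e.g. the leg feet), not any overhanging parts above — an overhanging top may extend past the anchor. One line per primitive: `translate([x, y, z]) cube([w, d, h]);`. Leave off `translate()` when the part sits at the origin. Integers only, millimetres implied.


translate([176, 281, 0]) cube([137, 371, 17]);
translate([176, 281, 17]) cube([137, 17, 314]);
translate([176, 635, 17]) cube([137, 17, 314]);
translate([176, 298, 17]) cube([17, 337, 314]);
translate([296, 298, 17]) cube([17, 337, 314]);


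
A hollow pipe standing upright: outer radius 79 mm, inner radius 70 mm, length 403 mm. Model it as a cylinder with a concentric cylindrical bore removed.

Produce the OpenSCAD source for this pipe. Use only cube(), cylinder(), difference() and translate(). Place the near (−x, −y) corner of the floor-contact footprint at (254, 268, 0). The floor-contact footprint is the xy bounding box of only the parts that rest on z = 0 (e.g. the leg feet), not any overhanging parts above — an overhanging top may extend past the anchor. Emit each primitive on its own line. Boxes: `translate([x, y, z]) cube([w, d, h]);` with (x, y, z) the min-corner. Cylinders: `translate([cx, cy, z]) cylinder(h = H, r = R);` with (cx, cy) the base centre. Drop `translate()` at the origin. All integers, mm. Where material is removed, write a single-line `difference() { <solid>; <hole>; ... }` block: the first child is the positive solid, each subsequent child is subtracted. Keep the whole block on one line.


difference() { translate([333, 347, 0]) cylinder(h = 403, r = 79); translate([333, 347, 0]) cylinder(h = 403, r = 70); }


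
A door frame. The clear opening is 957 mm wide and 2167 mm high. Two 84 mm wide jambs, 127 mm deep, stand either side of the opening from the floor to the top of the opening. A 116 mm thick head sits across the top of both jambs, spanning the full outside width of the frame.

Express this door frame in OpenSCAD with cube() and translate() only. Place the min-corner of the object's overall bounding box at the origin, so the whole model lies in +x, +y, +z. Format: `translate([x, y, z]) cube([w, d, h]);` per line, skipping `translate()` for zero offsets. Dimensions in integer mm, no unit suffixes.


cube([84, 127, 2167]);
translate([1041, 0, 0]) cube([84, 127, 2167]);
translate([0, 0, 2167]) cube([1125, 127, 116]);


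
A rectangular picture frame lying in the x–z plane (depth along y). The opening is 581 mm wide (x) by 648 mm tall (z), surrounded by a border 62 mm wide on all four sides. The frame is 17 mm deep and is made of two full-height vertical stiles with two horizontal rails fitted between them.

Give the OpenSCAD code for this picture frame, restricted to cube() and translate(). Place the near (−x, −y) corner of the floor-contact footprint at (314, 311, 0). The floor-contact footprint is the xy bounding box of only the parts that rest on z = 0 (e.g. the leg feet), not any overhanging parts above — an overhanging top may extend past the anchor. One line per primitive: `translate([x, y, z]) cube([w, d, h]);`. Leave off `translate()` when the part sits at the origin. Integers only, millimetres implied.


translate([314, 311, 0]) cube([62, 17, 772]);
translate([957, 311, 0]) cube([62, 17, 772]);
translate([376, 311, 0]) cube([581, 17, 62]);
translate([376, 311, 710]) cube([581, 17, 62]);


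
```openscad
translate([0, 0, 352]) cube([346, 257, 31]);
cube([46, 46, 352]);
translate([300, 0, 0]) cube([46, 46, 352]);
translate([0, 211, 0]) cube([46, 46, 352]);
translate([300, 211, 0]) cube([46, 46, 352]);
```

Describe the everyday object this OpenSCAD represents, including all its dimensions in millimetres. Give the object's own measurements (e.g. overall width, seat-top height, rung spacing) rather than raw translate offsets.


A four-legged stool. The seat is a 346×257×31 mm slab whose top surface is at z = 383 mm; four square legs, each 46×46 mm in cross-section, run from the floor (z = 0) to the underside of the seat, each flush with a corner of the seat.


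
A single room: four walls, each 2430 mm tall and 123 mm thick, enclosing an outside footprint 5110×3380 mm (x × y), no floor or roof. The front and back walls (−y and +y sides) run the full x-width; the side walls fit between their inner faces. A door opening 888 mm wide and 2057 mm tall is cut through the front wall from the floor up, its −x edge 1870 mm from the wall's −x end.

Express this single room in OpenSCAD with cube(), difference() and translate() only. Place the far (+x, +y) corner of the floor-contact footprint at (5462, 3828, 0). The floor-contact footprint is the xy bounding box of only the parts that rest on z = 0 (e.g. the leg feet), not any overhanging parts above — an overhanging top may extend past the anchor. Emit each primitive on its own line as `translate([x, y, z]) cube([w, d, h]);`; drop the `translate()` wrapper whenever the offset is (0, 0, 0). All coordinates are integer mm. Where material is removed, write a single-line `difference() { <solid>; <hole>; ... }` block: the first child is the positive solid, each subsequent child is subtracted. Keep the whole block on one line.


difference() { translate([352, 448, 0]) cube([5110, 123, 2430]); translate([2222, 448, 0]) cube([888, 123, 2057]); }
translate([352, 3705, 0]) cube([5110, 123, 2430]);
translate([352, 571, 0]) cube([123, 3134, 2430]);
translate([5339, 571, 0]) cube([123, 3134, 2430]);


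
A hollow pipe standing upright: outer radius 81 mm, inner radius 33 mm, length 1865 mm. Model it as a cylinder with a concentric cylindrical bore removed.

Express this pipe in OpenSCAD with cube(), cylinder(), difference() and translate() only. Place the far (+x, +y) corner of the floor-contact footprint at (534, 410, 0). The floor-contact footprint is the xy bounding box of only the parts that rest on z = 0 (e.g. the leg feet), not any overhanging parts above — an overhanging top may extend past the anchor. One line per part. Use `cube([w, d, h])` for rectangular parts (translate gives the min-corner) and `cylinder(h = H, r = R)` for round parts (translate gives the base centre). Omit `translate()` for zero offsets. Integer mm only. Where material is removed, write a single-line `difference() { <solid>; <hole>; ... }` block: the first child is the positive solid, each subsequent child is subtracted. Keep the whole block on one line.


difference() { translate([453, 329, 0]) cylinder(h = 1865, r = 81); translate([453, 329, 0]) cylinder(h = 1865, r = 33); }


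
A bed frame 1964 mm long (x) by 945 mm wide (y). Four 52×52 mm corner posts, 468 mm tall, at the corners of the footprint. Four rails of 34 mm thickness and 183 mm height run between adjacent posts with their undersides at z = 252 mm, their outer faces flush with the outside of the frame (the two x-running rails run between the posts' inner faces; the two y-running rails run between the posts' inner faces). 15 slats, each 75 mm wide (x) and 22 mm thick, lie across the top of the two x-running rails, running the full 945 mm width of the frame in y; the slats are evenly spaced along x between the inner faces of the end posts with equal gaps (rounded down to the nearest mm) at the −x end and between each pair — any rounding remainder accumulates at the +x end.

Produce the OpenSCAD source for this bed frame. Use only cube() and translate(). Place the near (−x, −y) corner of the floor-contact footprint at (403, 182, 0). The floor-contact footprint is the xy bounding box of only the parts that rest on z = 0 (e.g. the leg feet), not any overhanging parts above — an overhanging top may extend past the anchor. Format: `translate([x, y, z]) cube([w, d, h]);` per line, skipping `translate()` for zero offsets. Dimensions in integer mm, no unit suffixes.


translate([403, 182, 0]) cube([52, 52, 468]);
translate([403, 1075, 0]) cube([52, 52, 468]);
translate([2315, 182, 0]) cube([52, 52, 468]);
translate([2315, 1075, 0]) cube([52, 52, 468]);
translate([455, 182, 252]) cube([1860, 34, 183]);
translate([455, 1093, 252]) cube([1860, 34, 183]);
translate([403, 234, 252]) cube([34, 841, 183]);
translate([2333, 234, 252]) cube([34, 841, 183]);
translate([500, 182, 435]) cube([75, 945, 22]);
translate([620, 182, 435]) cube([75, 945, 22]);
translate([740, 182, 435]) cube([75, 945, 22]);
translate([860, 182, 435]) cube([75, 945, 22]);
translate([980, 182, 435]) cube([75, 945, 22]);
translate([1100, 182, 435]) cube([75, 945, 22]);
translate([1220, 182, 435]) cube([75, 945, 22]);
translate([1340, 182, 435]) cube([75, 945, 22]);
translate([1460, 182, 435]) cube([75, 945, 22]);
translate([1580, 182, 435]) cube([75, 945, 22]);
translate([1700, 182, 435]) cube([75, 945, 22]);
translate([1820, 182, 435]) cube([75, 945, 22]);
translate([1940, 182, 435]) cube([75, 945, 22]);
translate([2060, 182, 435]) cube([75, 945, 22]);
translate([2180, 182, 435]) cube([75, 945, 22]);


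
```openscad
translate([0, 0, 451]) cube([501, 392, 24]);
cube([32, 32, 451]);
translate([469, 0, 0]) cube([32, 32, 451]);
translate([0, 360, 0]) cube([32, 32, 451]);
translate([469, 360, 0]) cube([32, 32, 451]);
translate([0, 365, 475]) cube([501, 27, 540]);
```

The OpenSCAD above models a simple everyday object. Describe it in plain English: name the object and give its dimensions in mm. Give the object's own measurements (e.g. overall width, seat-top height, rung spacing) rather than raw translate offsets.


A chair. The seat is a 501×392×24 mm slab with its top at z = 475 mm, on four 32×32 mm corner legs (flush with the seat edges, standing on z = 0). A flat backrest 27 mm thick, 540 mm tall, spans the full seat width and rises from the seat top along its +y edge, rear face flush with the rear of the seat.


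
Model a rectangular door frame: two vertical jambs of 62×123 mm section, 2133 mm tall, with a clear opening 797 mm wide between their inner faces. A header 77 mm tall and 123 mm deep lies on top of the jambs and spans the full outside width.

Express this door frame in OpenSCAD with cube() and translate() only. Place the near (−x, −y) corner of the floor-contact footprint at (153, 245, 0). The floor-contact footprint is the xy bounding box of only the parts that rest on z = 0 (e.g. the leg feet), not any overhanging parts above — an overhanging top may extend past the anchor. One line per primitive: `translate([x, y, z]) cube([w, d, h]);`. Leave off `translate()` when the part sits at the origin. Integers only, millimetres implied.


translate([153, 245, 0]) cube([62, 123, 2133]);
translate([1012, 245, 0]) cube([62, 123, 2133]);
translate([153, 245, 2133]) cube([921, 123, 77]);


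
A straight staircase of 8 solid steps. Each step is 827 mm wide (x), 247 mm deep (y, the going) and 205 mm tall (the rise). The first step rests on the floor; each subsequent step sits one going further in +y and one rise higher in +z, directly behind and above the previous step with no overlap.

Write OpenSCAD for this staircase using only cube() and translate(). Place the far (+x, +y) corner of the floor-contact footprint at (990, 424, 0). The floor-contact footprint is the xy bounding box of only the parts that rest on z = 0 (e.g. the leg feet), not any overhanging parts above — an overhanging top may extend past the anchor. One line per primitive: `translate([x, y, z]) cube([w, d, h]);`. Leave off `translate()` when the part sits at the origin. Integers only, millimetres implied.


translate([163, 177, 0]) cube([827, 247, 205]);
translate([163, 424, 205]) cube([827, 247, 205]);
translate([163, 671, 410]) cube([827, 247, 205]);
translate([163, 918, 615]) cube([827, 247, 205]);
translate([163, 1165, 820]) cube([827, 247, 205]);
translate([163, 1412, 1025]) cube([827, 247, 205]);
translate([163, 1659, 1230]) cube([827, 247, 205]);
translate([163, 1906, 1435]) cube([827, 247, 205]);


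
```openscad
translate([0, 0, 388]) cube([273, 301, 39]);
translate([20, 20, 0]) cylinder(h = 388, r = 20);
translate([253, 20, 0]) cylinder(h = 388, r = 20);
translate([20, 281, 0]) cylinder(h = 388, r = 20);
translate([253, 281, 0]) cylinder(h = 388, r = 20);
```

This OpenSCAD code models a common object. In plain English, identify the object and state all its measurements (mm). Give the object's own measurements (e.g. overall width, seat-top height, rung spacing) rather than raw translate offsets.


A simple wooden stool: a rectangular seat 273 mm (x) by 301 mm (y), 39 mm thick, top face at z = 427 mm, on four round legs, each 40 mm in diameter. The legs rest on z = 0, each leg's axis is inset half a diameter from the nearest pair of seat edges (so the leg's bounding box is flush with the corner).


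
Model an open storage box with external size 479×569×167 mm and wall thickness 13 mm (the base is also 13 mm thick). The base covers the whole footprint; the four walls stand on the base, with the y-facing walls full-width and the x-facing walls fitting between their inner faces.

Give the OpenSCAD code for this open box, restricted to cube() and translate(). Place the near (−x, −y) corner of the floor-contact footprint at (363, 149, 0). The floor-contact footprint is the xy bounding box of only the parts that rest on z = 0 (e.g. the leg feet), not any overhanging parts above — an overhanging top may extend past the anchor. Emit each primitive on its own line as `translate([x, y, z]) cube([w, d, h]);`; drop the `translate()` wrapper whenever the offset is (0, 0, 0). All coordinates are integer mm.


translate([363, 149, 0]) cube([479, 569, 13]);
translate([363, 149, 13]) cube([479, 13, 154]);
translate([363, 705, 13]) cube([479, 13, 154]);
translate([363, 162, 13]) cube([13, 543, 154]);
translate([829, 162, 13]) cube([13, 543, 154]);


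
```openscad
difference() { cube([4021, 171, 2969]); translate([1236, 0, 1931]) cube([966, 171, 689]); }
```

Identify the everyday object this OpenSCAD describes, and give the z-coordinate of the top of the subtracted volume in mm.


A wall with a window opening. The window head height is 2620 mm.

A wall with a rectangular opening subtracted — a window. Sill at z = 1931, opening 689 mm tall, so the head is at 1931 + 689 = 2620 mm.


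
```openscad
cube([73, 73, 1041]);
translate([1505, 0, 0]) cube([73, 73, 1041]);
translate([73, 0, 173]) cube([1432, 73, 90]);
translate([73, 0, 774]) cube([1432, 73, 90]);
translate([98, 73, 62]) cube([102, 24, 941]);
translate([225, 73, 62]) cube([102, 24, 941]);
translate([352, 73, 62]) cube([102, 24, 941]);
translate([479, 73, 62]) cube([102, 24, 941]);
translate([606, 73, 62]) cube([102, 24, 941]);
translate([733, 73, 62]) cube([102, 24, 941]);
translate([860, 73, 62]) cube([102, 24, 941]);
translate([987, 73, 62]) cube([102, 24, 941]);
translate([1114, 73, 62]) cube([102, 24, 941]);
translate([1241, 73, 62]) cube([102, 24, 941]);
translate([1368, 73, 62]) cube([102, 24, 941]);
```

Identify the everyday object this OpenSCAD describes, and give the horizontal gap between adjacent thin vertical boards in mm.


A fence section. The picket gap is 25 mm.

Two posts, two rails, 11 pickets — a fence section. Span 1432 mm holds 11 pickets of 102 mm with 12 equal gaps: ⌊(1432 − 11·102) / 12⌋ = 25 mm.


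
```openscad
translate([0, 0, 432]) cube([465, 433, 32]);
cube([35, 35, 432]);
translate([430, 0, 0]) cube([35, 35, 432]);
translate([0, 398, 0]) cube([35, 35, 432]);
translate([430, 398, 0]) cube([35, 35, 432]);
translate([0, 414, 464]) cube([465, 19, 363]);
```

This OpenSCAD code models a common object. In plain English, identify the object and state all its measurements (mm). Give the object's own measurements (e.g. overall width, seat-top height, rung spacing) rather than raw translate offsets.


A chair. The seat is a 465×433×32 mm slab with its top at z = 464 mm, on four 35×35 mm corner legs (flush with the seat edges, standing on z = 0). A flat backrest 19 mm thick, 363 mm tall, spans the full seat width and rises from the seat top along its +y edge, rear face flush with the rear of the seat.


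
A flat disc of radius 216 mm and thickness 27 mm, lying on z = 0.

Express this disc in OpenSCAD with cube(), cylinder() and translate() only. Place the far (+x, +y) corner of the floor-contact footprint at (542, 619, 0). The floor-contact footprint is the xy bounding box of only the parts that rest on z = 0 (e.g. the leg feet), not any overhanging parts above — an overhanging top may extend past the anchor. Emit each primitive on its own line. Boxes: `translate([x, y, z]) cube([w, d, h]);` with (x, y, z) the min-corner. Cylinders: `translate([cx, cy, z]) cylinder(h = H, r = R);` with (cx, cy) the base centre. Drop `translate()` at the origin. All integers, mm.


translate([326, 403, 0]) cylinder(h = 27, r = 216);


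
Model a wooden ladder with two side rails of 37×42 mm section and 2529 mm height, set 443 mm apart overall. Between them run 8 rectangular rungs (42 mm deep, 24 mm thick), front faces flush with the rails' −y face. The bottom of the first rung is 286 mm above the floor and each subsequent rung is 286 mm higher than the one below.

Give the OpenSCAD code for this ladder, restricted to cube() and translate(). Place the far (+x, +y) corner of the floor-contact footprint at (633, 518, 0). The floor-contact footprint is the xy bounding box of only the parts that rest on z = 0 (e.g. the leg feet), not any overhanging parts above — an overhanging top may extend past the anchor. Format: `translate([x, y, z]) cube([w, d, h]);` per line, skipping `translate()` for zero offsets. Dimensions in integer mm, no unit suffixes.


translate([190, 476, 0]) cube([37, 42, 2529]);
translate([596, 476, 0]) cube([37, 42, 2529]);
translate([227, 476, 286]) cube([369, 42, 24]);
translate([227, 476, 572]) cube([369, 42, 24]);
translate([227, 476, 858]) cube([369, 42, 24]);
translate([227, 476, 1144]) cube([369, 42, 24]);
translate([227, 476, 1430]) cube([369, 42, 24]);
translate([227, 476, 1716]) cube([369, 42, 24]);
translate([227, 476, 2002]) cube([369, 42, 24]);
translate([227, 476, 2288]) cube([369, 42, 24]);


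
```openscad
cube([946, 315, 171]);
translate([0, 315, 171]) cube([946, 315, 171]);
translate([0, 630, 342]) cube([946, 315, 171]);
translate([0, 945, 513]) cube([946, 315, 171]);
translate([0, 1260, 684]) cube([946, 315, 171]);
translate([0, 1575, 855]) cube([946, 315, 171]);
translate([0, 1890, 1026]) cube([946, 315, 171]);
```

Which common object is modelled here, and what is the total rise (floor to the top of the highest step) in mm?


A staircase. The total rise is 1197 mm.

7 identical blocks, each offset up and back from the previous — a staircase. Each step is 171 mm tall and there are 7 of them, so the total rise is 7 × 171 = 1197 mm.


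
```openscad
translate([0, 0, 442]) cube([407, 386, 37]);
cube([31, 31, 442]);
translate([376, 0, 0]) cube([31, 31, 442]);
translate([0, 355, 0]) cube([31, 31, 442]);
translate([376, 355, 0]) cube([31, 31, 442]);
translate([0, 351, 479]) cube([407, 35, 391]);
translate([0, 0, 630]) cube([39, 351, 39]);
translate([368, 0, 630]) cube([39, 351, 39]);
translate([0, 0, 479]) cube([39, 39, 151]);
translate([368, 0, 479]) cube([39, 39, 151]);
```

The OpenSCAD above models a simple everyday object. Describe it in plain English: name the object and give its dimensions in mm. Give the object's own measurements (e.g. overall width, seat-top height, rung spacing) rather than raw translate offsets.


A chair. The seat is a 407×386×37 mm slab with its top at z = 479 mm, on four 31×31 mm corner legs (flush with the seat edges, standing on z = 0). A flat backrest 35 mm thick, 391 mm tall, spans the full seat width and rises from the seat top along its +y edge, rear face flush with the rear of the seat. Two armrests of 39×39 mm section run along each side from the seat's front edge to the front of the backrest, top faces 190 mm above the seat top and outer faces flush with the seat's x-edges; a 39×39 mm post under the front of each armrest stands on the seat at the front corner.


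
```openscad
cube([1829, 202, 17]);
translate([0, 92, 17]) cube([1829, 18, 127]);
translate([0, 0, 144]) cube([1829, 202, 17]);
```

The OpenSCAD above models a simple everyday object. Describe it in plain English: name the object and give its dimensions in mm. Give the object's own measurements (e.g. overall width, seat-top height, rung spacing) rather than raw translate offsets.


An I-beam lying along x, 1829 mm long. Overall section height 161 mm. Two flanges 202 mm wide (y) and 17 mm thick, one on the floor and one at the top; a web 18 mm thick runs between them, centred on the flange width.


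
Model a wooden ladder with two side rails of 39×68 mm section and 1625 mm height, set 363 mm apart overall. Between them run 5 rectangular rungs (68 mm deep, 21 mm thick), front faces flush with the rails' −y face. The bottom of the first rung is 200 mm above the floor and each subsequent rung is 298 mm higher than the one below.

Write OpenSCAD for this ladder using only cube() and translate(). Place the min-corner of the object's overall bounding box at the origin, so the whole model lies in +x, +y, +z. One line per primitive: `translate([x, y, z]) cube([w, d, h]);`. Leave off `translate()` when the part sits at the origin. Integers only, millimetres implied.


cube([39, 68, 1625]);
translate([324, 0, 0]) cube([39, 68, 1625]);
translate([39, 0, 200]) cube([285, 68, 21]);
translate([39, 0, 498]) cube([285, 68, 21]);
translate([39, 0, 796]) cube([285, 68, 21]);
translate([39, 0, 1094]) cube([285, 68, 21]);
translate([39, 0, 1392]) cube([285, 68, 21]);


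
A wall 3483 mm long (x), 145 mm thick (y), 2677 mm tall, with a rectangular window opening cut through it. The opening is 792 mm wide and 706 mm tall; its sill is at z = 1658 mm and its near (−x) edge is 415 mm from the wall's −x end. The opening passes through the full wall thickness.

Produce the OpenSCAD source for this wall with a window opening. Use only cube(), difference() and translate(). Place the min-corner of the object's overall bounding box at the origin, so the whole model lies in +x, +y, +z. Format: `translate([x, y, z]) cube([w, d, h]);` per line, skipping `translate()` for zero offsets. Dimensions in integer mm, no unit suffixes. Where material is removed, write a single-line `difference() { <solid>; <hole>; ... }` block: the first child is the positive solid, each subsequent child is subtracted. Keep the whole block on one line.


difference() { cube([3483, 145, 2677]); translate([415, 0, 1658]) cube([792, 145, 706]); }


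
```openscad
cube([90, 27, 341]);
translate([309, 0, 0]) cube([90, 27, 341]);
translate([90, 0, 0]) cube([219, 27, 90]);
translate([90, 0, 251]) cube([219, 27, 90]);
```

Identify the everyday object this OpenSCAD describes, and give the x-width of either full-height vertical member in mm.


A picture frame. The border width is 90 mm.

Four thin pieces enclosing a rectangular opening — a picture frame. The two full-height stiles are 341 mm tall; the top rail sits at z = 251 and is 90 mm tall, so the border above the opening is 341 − 251 = 90 mm, matching the stile x-width.


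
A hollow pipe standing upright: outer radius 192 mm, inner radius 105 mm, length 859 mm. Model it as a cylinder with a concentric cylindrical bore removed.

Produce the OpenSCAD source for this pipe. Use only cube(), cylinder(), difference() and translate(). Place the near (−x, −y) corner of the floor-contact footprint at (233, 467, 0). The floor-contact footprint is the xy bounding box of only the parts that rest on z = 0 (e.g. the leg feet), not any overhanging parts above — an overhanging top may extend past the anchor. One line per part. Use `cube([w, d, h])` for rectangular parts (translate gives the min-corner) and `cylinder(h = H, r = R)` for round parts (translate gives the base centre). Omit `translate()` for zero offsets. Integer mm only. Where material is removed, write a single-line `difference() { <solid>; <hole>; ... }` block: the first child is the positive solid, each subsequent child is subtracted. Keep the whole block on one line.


difference() { translate([425, 659, 0]) cylinder(h = 859, r = 192); translate([425, 659, 0]) cylinder(h = 859, r = 105); }


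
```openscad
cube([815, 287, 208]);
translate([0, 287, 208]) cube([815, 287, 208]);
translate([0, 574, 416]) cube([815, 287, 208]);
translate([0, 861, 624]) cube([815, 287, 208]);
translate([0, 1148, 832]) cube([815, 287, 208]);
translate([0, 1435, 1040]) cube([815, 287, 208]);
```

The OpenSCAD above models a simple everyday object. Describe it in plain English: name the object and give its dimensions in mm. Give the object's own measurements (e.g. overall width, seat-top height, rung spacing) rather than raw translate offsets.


A straight staircase of 6 solid steps. Each step is 815 mm wide (x), 287 mm deep (y, the going) and 208 mm tall (the rise). The first step rests on the floor; each subsequent step sits one going further in +y and one rise higher in +z, directly behind and above the previous step with no overlap.


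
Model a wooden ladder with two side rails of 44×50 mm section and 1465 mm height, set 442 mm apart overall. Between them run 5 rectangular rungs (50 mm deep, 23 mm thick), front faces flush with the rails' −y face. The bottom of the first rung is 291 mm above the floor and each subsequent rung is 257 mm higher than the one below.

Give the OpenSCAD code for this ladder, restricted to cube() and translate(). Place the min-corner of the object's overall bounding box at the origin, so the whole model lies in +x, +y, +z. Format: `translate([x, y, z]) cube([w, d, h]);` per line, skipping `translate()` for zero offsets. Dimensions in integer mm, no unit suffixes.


cube([44, 50, 1465]);
translate([398, 0, 0]) cube([44, 50, 1465]);
translate([44, 0, 291]) cube([354, 50, 23]);
translate([44, 0, 548]) cube([354, 50, 23]);
translate([44, 0, 805]) cube([354, 50, 23]);
translate([44, 0, 1062]) cube([354, 50, 23]);
translate([44, 0, 1319]) cube([354, 50, 23]);


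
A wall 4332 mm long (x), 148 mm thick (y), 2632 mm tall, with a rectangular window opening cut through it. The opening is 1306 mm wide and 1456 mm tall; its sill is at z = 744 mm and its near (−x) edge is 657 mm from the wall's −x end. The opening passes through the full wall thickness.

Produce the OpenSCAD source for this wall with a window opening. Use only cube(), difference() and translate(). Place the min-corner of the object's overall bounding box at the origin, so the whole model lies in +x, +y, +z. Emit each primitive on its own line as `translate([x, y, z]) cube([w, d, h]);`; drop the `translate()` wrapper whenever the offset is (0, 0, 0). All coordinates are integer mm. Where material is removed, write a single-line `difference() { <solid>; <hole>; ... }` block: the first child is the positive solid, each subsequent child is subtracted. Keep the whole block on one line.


difference() { cube([4332, 148, 2632]); translate([657, 0, 744]) cube([1306, 148, 1456]); }


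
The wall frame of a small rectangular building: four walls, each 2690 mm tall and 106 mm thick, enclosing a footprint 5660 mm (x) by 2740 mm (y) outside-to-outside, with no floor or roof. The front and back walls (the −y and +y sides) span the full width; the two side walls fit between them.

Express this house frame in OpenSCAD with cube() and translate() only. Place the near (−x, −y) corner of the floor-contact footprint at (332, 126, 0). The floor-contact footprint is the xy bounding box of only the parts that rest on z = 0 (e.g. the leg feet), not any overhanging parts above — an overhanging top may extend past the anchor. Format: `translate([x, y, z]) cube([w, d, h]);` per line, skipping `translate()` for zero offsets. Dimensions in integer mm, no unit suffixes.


translate([332, 126, 0]) cube([5660, 106, 2690]);
translate([332, 2760, 0]) cube([5660, 106, 2690]);
translate([332, 232, 0]) cube([106, 2528, 2690]);
translate([5886, 232, 0]) cube([106, 2528, 2690]);


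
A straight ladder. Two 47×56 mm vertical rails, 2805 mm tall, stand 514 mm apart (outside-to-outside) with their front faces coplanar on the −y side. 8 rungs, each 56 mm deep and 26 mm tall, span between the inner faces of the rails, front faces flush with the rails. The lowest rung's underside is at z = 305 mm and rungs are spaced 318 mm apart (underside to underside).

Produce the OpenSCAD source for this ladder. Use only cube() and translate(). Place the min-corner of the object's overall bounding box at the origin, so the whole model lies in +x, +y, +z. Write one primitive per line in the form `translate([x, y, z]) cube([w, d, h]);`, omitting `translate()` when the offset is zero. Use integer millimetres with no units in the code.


cube([47, 56, 2805]);
translate([467, 0, 0]) cube([47, 56, 2805]);
translate([47, 0, 305]) cube([420, 56, 26]);
translate([47, 0, 623]) cube([420, 56, 26]);
translate([47, 0, 941]) cube([420, 56, 26]);
translate([47, 0, 1259]) cube([420, 56, 26]);
translate([47, 0, 1577]) cube([420, 56, 26]);
translate([47, 0, 1895]) cube([420, 56, 26]);
translate([47, 0, 2213]) cube([420, 56, 26]);
translate([47, 0, 2531]) cube([420, 56, 26]);


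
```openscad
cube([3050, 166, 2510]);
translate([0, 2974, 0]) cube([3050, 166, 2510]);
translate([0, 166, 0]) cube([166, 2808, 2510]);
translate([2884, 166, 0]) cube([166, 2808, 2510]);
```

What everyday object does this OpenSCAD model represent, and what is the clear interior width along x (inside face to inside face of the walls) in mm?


A house (or room) frame. The interior width is 2718 mm.

Four 2510 mm walls enclosing a rectangle with no floor or roof — a room or house frame. Outside width is 3050 mm and wall thickness is 166 mm, so the interior width is 3050 − 2 × 166 = 2718 mm.
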